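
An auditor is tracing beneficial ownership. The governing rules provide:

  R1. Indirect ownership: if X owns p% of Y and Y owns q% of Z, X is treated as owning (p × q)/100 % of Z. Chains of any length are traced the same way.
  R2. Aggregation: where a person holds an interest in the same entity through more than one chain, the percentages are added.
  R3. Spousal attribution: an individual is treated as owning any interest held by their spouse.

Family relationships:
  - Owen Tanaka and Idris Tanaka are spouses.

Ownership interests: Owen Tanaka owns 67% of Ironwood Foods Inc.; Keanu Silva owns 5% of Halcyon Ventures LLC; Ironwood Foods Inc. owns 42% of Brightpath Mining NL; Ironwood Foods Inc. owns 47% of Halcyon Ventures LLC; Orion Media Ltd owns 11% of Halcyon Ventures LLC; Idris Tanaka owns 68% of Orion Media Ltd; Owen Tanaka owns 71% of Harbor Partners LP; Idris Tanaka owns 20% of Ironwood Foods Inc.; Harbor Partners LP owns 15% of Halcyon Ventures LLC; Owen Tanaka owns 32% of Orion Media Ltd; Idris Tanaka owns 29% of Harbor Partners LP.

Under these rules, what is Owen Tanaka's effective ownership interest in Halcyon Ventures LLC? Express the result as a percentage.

By spousal attribution (R3), Owen Tanaka is treated as also owning Idris Tanaka's interest in Ironwood Foods Inc, giving 67% + 20% = 87%.
By spousal attribution (R3), Owen Tanaka is treated as also owning Idris Tanaka's interest in Harbor Partners LP, giving 71% + 29% = 100%.
By spousal attribution (R3), Owen Tanaka is treated as also owning Idris Tanaka's interest in Orion Media Ltd, giving 32% + 68% = 100%.
Chain via Ironwood Foods Inc. (R1): 87% × 47% = 40.89% of Halcyon Ventures LLC.
Chain via Harbor Partners LP (R1): 100% × 15% = 15% of Halcyon Ventures LLC.
Chain via Orion Media Ltd (R1): 100% × 11% = 11% of Halcyon Ventures LLC.
Aggregating (R2): 40.89% + 15% + 11% = 66.89%.

66.89%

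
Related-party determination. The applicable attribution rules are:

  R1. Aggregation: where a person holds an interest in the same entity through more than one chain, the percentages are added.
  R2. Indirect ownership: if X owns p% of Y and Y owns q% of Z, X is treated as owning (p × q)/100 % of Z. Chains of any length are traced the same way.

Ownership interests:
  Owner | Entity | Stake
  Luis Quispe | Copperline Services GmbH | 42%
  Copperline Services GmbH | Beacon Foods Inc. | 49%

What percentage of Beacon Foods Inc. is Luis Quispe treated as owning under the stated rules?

Chain via Copperline Services GmbH (R2): 42% × 49% = 20.58% of Beacon Foods Inc.

20.58%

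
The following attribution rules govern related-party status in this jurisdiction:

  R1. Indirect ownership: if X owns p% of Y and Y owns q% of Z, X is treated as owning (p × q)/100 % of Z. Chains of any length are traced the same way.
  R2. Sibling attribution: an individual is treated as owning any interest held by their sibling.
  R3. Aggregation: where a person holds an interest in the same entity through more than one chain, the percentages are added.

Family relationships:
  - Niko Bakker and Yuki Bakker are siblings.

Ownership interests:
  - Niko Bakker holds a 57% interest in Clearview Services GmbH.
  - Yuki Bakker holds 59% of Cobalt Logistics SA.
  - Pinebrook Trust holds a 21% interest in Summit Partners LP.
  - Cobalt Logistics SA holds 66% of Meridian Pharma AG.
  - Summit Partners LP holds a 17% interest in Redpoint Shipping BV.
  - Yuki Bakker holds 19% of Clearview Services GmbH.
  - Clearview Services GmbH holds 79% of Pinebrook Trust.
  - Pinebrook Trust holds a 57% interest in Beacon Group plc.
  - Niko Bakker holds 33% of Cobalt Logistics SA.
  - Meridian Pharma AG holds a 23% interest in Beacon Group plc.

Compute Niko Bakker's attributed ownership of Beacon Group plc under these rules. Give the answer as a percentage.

By sibling attribution (R2), Niko Bakker is treated as also owning Yuki Bakker's interest in Clearview Services GmbH, giving 57% + 19% = 76%.
By sibling attribution (R2), Niko Bakker is treated as also owning Yuki Bakker's interest in Cobalt Logistics SA, giving 33% + 59% = 92%.
Chain via Clearview Services GmbH → Pinebrook Trust (R1): 76% × 79% × 57% = 34.2228% of Beacon Group plc.
Chain via Cobalt Logistics SA → Meridian Pharma AG (R1): 92% × 66% × 23% = 13.9656% of Beacon Group plc.
Aggregating (R3): 34.2228% + 13.9656% = 48.1884%.

48.1884%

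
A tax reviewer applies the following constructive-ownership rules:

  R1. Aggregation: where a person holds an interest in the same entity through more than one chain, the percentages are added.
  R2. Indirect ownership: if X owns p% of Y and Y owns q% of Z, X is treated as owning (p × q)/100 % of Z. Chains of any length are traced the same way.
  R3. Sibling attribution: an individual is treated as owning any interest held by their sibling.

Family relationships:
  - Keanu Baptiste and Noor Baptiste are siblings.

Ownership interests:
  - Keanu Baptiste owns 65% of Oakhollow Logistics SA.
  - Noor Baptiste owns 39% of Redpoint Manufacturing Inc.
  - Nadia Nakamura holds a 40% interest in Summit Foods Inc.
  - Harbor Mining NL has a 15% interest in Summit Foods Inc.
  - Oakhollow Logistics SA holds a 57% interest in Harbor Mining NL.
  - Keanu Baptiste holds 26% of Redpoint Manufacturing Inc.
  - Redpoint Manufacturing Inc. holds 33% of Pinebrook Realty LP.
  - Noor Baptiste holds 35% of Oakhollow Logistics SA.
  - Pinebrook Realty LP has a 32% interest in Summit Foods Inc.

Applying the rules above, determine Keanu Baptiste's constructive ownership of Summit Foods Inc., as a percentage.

By sibling attribution (R3), Keanu Baptiste is treated as also owning Noor Baptiste's interest in Redpoint Manufacturing Inc, giving 26% + 39% = 65%.
By sibling attribution (R3), Keanu Baptiste is treated as also owning Noor Baptiste's interest in Oakhollow Logistics SA, giving 65% + 35% = 100%.
Chain via Redpoint Manufacturing Inc. → Pinebrook Realty LP (R2): 65% × 33% × 32% = 6.864% of Summit Foods Inc.
Chain via Oakhollow Logistics SA → Harbor Mining NL (R2): 100% × 57% × 15% = 8.55% of Summit Foods Inc.
Aggregating (R1): 6.864% + 8.55% = 15.414%.

15.414%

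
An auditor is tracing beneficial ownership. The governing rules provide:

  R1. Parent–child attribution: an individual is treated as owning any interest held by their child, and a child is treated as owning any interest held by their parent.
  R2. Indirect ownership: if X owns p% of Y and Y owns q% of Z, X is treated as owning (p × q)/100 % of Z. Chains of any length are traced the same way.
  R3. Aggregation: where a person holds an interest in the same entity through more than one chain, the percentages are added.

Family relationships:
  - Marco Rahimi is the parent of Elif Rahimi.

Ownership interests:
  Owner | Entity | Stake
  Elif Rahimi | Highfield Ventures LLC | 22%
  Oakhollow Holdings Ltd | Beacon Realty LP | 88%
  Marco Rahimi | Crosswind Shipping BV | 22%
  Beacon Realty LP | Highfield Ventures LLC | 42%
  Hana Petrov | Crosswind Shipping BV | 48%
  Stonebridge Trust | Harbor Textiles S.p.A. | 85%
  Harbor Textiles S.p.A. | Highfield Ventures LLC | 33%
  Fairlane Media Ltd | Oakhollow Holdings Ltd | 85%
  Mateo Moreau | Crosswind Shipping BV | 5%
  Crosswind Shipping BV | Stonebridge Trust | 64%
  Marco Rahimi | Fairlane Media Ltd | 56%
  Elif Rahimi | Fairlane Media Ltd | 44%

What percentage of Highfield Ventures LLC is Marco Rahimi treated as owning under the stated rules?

By parent–child attribution (R1), Marco Rahimi is treated as also owning Elif Rahimi's interest in Fairlane Media Ltd, giving 56% + 44% = 100%.
By parent–child attribution (R1), Marco Rahimi is treated as owning Elif Rahimi's 22% interest in Highfield Ventures LLC.
Chain via Crosswind Shipping BV → Stonebridge Trust → Harbor Textiles S.p.A. (R2): 22% × 64% × 85% × 33% = 3.94944% of Highfield Ventures LLC.
Chain via Fairlane Media Ltd → Oakhollow Holdings Ltd → Beacon Realty LP (R2): 100% × 85% × 88% × 42% = 31.416% of Highfield Ventures LLC.
Direct interest in Highfield Ventures LLC: 22%.
Aggregating (R3): 3.94944% + 31.416% + 22% = 57.36544%.

57.36544%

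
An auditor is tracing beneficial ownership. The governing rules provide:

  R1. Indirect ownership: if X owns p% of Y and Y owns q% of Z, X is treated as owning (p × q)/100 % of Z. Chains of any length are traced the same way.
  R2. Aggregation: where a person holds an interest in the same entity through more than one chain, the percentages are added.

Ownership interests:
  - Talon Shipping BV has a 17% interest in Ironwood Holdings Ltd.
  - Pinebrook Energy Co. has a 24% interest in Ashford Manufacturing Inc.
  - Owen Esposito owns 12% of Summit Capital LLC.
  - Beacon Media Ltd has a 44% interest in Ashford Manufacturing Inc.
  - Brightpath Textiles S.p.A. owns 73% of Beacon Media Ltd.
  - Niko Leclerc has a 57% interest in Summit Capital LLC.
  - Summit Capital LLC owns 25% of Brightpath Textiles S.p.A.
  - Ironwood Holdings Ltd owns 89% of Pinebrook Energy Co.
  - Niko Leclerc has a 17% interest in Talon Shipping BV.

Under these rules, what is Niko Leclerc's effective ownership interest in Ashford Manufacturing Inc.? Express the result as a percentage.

5.194404%

Chain via Talon Shipping BV → Ironwood Holdings Ltd → Pinebrook Energy Co. (R1): 17% × 17% × 89% × 24% = 0.617304% of Ashford Manufacturing Inc.
Chain via Summit Capital LLC → Brightpath Textiles S.p.A. → Beacon Media Ltd (R1): 57% × 25% × 73% × 44% = 4.5771% of Ashford Manufacturing Inc.
Aggregating (R2): 0.617304% + 4.5771% = 5.194404%.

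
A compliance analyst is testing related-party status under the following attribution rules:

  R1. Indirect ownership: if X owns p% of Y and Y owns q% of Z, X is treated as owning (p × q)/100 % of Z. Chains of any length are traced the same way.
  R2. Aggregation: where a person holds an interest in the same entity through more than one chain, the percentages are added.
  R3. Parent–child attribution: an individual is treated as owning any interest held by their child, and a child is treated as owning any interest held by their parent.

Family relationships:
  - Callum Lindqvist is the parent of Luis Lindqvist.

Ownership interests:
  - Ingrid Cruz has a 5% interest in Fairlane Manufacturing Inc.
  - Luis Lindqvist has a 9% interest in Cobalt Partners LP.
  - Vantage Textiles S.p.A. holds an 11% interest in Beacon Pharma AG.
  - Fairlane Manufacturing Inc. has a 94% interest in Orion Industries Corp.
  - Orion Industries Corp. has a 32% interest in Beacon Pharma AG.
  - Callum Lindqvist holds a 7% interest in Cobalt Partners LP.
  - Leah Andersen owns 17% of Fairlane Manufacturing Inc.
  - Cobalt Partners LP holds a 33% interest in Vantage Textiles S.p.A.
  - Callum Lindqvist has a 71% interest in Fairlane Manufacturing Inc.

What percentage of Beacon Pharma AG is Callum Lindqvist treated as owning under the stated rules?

21.9376%

By parent–child attribution (R3), Callum Lindqvist is treated as also owning Luis Lindqvist's interest in Cobalt Partners LP, giving 7% + 9% = 16%.
Chain via Cobalt Partners LP → Vantage Textiles S.p.A. (R1): 16% × 33% × 11% = 0.5808% of Beacon Pharma AG.
Chain via Fairlane Manufacturing Inc. → Orion Industries Corp. (R1): 71% × 94% × 32% = 21.3568% of Beacon Pharma AG.
Aggregating (R2): 0.5808% + 21.3568% = 21.9376%.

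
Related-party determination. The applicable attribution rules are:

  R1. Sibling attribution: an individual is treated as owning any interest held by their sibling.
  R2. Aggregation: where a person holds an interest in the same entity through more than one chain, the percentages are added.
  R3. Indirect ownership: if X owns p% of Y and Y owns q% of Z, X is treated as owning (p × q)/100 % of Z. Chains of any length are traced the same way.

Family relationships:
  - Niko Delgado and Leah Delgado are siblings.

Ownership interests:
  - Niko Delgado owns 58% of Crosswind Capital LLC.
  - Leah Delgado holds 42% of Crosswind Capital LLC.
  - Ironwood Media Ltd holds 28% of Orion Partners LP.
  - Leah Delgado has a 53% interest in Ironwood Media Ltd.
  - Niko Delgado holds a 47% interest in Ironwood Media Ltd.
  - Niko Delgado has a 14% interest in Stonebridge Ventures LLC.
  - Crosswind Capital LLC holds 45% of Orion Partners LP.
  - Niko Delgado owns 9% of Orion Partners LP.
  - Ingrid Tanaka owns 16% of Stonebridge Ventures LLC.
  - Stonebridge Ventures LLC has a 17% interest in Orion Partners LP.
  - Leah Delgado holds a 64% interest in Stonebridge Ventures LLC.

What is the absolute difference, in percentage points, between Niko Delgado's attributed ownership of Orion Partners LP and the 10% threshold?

85.26

By sibling attribution (R1), Niko Delgado is treated as also owning Leah Delgado's interest in Crosswind Capital LLC, giving 58% + 42% = 100%.
By sibling attribution (R1), Niko Delgado is treated as also owning Leah Delgado's interest in Stonebridge Ventures LLC, giving 14% + 64% = 78%.
By sibling attribution (R1), Niko Delgado is treated as also owning Leah Delgado's interest in Ironwood Media Ltd, giving 47% + 53% = 100%.
Chain via Crosswind Capital LLC (R3): 100% × 45% = 45% of Orion Partners LP.
Chain via Stonebridge Ventures LLC (R3): 78% × 17% = 13.26% of Orion Partners LP.
Chain via Ironwood Media Ltd (R3): 100% × 28% = 28% of Orion Partners LP.
Direct interest in Orion Partners LP: 9%.
Aggregating (R2): 45% + 13.26% + 28% + 9% = 95.26%.
95.26% exceeds the 10% threshold by 85.26 percentage points.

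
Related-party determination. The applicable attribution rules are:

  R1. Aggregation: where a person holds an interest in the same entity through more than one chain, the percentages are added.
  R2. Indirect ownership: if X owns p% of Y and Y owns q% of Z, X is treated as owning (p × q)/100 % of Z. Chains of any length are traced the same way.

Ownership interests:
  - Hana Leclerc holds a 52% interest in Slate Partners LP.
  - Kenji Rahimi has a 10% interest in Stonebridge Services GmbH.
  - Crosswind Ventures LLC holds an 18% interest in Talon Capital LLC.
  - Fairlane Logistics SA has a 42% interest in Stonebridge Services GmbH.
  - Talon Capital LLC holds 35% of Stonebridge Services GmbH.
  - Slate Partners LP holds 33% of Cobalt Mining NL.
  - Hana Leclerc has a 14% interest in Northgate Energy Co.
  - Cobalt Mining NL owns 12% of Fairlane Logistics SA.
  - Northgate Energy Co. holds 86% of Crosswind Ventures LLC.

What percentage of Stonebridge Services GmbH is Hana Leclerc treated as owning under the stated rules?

Chain via Northgate Energy Co. → Crosswind Ventures LLC → Talon Capital LLC (R2): 14% × 86% × 18% × 35% = 0.75852% of Stonebridge Services GmbH.
Chain via Slate Partners LP → Cobalt Mining NL → Fairlane Logistics SA (R2): 52% × 33% × 12% × 42% = 0.864864% of Stonebridge Services GmbH.
Aggregating (R1): 0.75852% + 0.864864% = 1.623384%.

1.623384%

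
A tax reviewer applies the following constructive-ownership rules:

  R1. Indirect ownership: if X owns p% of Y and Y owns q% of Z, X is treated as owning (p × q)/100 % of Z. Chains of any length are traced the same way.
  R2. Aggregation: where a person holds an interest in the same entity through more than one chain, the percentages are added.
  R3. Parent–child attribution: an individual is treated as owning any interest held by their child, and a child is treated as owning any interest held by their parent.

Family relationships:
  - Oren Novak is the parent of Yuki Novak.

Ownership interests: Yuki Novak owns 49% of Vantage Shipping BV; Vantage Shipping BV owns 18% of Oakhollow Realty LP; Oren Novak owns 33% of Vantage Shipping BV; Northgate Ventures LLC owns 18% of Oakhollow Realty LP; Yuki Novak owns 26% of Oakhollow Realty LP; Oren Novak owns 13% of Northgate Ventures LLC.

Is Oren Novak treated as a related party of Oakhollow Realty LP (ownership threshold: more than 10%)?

By parent–child attribution (R3), Oren Novak is treated as also owning Yuki Novak's interest in Vantage Shipping BV, giving 33% + 49% = 82%.
By parent–child attribution (R3), Oren Novak is treated as owning Yuki Novak's 26% interest in Oakhollow Realty LP.
Chain via Northgate Ventures LLC (R1): 13% × 18% = 2.34% of Oakhollow Realty LP.
Chain via Vantage Shipping BV (R1): 82% × 18% = 14.76% of Oakhollow Realty LP.
Direct interest in Oakhollow Realty LP: 26%.
Aggregating (R2): 2.34% + 14.76% + 26% = 43.1%.
43.1% exceeds the 10% threshold, so Oren is a related party to Oakhollow Realty LP.

Yes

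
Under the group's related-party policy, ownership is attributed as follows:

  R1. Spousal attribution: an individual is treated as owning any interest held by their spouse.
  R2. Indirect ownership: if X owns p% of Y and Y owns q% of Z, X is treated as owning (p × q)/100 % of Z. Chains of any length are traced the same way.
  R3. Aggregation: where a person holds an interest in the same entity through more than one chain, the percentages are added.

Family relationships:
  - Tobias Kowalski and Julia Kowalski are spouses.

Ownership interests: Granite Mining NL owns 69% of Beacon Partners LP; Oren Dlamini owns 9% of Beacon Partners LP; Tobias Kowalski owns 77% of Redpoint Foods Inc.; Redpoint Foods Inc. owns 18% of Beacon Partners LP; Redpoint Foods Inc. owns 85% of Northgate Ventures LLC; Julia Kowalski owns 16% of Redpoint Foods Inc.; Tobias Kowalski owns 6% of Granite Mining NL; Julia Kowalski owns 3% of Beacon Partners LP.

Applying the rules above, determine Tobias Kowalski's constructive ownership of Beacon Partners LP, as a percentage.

23.88%

By spousal attribution (R1), Tobias Kowalski is treated as also owning Julia Kowalski's interest in Redpoint Foods Inc, giving 77% + 16% = 93%.
By spousal attribution (R1), Tobias Kowalski is treated as owning Julia Kowalski's 3% interest in Beacon Partners LP.
Chain via Granite Mining NL (R2): 6% × 69% = 4.14% of Beacon Partners LP.
Chain via Redpoint Foods Inc. (R2): 93% × 18% = 16.74% of Beacon Partners LP.
Direct interest in Beacon Partners LP: 3%.
Aggregating (R3): 4.14% + 16.74% + 3% = 23.88%.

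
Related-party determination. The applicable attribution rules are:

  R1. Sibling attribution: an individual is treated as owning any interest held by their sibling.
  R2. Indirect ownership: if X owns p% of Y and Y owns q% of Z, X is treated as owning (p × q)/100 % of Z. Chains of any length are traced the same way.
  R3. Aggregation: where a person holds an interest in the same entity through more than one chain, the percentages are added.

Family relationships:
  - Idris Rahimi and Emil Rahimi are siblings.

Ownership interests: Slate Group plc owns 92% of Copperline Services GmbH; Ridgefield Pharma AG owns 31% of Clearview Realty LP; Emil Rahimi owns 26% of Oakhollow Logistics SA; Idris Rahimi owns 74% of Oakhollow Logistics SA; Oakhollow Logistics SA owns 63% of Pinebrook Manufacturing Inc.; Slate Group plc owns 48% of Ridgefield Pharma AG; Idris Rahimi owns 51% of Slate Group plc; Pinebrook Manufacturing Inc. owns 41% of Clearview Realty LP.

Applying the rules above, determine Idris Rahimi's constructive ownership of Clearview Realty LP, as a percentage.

33.4188%

By sibling attribution (R1), Idris Rahimi is treated as also owning Emil Rahimi's interest in Oakhollow Logistics SA, giving 74% + 26% = 100%.
Chain via Slate Group plc → Ridgefield Pharma AG (R2): 51% × 48% × 31% = 7.5888% of Clearview Realty LP.
Chain via Oakhollow Logistics SA → Pinebrook Manufacturing Inc. (R2): 100% × 63% × 41% = 25.83% of Clearview Realty LP.
Aggregating (R3): 7.5888% + 25.83% = 33.4188%.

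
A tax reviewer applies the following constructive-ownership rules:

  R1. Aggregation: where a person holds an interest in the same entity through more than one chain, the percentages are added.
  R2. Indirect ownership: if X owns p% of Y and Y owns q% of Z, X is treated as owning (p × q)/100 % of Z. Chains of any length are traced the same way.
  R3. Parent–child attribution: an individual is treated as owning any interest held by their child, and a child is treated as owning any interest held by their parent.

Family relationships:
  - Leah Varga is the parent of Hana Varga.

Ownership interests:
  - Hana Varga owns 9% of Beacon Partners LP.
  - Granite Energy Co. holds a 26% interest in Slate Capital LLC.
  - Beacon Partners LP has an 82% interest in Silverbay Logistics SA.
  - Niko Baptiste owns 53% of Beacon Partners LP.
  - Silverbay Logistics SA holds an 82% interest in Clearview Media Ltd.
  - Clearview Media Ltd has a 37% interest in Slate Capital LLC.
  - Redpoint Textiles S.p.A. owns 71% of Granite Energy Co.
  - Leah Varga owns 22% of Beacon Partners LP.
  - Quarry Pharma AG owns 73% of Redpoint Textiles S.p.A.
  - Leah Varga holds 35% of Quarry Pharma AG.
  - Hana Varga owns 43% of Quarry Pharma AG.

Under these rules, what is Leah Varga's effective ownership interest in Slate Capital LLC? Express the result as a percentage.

By parent–child attribution (R3), Leah Varga is treated as also owning Hana Varga's interest in Beacon Partners LP, giving 22% + 9% = 31%.
By parent–child attribution (R3), Leah Varga is treated as also owning Hana Varga's interest in Quarry Pharma AG, giving 35% + 43% = 78%.
Chain via Beacon Partners LP → Silverbay Logistics SA → Clearview Media Ltd (R2): 31% × 82% × 82% × 37% = 7.712428% of Slate Capital LLC.
Chain via Quarry Pharma AG → Redpoint Textiles S.p.A. → Granite Energy Co. (R2): 78% × 73% × 71% × 26% = 10.511124% of Slate Capital LLC.
Aggregating (R1): 7.712428% + 10.511124% = 18.223552%.

18.223552%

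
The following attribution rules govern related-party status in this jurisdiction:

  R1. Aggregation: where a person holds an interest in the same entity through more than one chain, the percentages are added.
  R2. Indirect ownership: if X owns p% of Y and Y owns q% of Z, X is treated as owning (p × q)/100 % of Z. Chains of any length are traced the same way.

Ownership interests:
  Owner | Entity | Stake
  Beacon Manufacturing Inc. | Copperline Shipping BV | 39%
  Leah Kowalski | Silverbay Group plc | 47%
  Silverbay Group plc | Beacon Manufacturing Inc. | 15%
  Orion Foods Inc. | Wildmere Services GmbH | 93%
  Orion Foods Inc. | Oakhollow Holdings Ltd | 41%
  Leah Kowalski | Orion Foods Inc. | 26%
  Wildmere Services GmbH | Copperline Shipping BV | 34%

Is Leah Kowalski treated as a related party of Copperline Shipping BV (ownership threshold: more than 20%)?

Chain via Orion Foods Inc. → Wildmere Services GmbH (R2): 26% × 93% × 34% = 8.2212% of Copperline Shipping BV.
Chain via Silverbay Group plc → Beacon Manufacturing Inc. (R2): 47% × 15% × 39% = 2.7495% of Copperline Shipping BV.
Aggregating (R1): 8.2212% + 2.7495% = 10.9707%.
10.9707% does not exceed the 20% threshold, so Leah is not a related party to Copperline Shipping BV.

No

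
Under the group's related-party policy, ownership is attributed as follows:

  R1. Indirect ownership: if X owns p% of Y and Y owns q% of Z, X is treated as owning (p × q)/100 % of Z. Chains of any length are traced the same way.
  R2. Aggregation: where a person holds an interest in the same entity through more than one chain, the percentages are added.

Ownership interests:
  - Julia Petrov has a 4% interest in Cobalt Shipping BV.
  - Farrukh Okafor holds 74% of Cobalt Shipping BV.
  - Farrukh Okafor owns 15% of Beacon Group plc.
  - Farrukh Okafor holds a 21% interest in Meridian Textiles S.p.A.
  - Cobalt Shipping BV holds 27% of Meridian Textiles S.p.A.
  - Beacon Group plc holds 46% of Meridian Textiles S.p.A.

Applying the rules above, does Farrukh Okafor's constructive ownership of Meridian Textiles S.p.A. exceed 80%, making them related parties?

Chain via Beacon Group plc (R1): 15% × 46% = 6.9% of Meridian Textiles S.p.A.
Chain via Cobalt Shipping BV (R1): 74% × 27% = 19.98% of Meridian Textiles S.p.A.
Direct interest in Meridian Textiles S.p.A: 21%.
Aggregating (R2): 6.9% + 19.98% + 21% = 47.88%.
47.88% does not exceed the 80% threshold, so Farrukh is not a related party to Meridian Textiles S.p.A.

No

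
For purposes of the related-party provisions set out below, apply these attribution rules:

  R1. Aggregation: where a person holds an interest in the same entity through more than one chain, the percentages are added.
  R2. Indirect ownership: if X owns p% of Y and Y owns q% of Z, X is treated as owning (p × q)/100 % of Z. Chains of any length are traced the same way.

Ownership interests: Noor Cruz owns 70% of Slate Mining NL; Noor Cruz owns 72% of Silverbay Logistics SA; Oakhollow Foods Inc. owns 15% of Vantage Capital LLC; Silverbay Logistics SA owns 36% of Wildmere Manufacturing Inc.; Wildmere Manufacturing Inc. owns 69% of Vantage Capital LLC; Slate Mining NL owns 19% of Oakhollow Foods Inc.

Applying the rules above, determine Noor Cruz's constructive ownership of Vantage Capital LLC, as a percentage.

Chain via Silverbay Logistics SA → Wildmere Manufacturing Inc. (R2): 72% × 36% × 69% = 17.8848% of Vantage Capital LLC.
Chain via Slate Mining NL → Oakhollow Foods Inc. (R2): 70% × 19% × 15% = 1.995% of Vantage Capital LLC.
Aggregating (R1): 17.8848% + 1.995% = 19.8798%.

19.8798%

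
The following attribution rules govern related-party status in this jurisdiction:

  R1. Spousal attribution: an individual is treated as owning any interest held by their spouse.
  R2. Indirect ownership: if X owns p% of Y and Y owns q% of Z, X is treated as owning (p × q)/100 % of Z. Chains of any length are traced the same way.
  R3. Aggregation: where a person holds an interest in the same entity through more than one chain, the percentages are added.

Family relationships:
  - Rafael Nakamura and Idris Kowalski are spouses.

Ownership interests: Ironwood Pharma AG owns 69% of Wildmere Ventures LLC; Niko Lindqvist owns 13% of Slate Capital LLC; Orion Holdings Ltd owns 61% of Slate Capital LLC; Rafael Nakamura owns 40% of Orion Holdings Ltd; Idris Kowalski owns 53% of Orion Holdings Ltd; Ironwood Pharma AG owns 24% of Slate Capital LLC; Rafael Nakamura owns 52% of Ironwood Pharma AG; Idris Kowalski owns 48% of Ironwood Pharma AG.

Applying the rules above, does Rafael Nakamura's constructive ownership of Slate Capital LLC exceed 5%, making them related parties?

By spousal attribution (R1), Rafael Nakamura is treated as also owning Idris Kowalski's interest in Orion Holdings Ltd, giving 40% + 53% = 93%.
By spousal attribution (R1), Rafael Nakamura is treated as also owning Idris Kowalski's interest in Ironwood Pharma AG, giving 52% + 48% = 100%.
Chain via Orion Holdings Ltd (R2): 93% × 61% = 56.73% of Slate Capital LLC.
Chain via Ironwood Pharma AG (R2): 100% × 24% = 24% of Slate Capital LLC.
Aggregating (R3): 56.73% + 24% = 80.73%.
80.73% exceeds the 5% threshold, so Rafael is a related party to Slate Capital LLC.

Yes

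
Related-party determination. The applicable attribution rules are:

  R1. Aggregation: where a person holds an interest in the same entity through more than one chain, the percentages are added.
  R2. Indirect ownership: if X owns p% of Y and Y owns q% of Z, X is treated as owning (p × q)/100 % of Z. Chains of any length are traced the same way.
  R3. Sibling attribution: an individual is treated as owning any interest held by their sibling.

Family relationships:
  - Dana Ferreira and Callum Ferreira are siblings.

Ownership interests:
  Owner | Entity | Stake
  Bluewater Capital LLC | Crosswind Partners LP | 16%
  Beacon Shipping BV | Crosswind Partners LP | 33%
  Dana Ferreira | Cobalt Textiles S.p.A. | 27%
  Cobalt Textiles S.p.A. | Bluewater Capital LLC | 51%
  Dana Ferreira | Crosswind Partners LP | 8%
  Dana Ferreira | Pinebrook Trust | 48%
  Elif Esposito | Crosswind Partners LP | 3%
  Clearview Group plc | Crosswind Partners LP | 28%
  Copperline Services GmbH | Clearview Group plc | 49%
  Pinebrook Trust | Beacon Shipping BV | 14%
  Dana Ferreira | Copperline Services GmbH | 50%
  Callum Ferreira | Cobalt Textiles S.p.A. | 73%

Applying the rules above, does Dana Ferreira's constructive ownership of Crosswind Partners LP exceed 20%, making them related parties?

Yes

By sibling attribution (R3), Dana Ferreira is treated as also owning Callum Ferreira's interest in Cobalt Textiles S.p.A, giving 27% + 73% = 100%.
Chain via Copperline Services GmbH → Clearview Group plc (R2): 50% × 49% × 28% = 6.86% of Crosswind Partners LP.
Chain via Cobalt Textiles S.p.A. → Bluewater Capital LLC (R2): 100% × 51% × 16% = 8.16% of Crosswind Partners LP.
Chain via Pinebrook Trust → Beacon Shipping BV (R2): 48% × 14% × 33% = 2.2176% of Crosswind Partners LP.
Direct interest in Crosswind Partners LP: 8%.
Aggregating (R1): 6.86% + 8.16% + 2.2176% + 8% = 25.2376%.
25.2376% exceeds the 20% threshold, so Dana is a related party to Crosswind Partners LP.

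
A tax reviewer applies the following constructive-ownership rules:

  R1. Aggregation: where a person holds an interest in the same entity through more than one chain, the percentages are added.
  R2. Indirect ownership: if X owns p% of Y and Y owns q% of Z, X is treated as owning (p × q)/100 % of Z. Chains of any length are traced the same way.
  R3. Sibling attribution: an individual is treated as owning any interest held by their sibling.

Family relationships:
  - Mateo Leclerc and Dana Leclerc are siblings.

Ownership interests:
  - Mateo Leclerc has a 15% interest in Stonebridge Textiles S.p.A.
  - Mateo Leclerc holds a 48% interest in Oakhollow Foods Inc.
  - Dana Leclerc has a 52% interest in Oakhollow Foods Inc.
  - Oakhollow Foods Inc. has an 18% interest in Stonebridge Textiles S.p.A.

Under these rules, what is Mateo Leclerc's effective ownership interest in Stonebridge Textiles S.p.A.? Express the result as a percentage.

33%

By sibling attribution (R3), Mateo Leclerc is treated as also owning Dana Leclerc's interest in Oakhollow Foods Inc, giving 48% + 52% = 100%.
Chain via Oakhollow Foods Inc. (R2): 100% × 18% = 18% of Stonebridge Textiles S.p.A.
Direct interest in Stonebridge Textiles S.p.A: 15%.
Aggregating (R1): 18% + 15% = 33%.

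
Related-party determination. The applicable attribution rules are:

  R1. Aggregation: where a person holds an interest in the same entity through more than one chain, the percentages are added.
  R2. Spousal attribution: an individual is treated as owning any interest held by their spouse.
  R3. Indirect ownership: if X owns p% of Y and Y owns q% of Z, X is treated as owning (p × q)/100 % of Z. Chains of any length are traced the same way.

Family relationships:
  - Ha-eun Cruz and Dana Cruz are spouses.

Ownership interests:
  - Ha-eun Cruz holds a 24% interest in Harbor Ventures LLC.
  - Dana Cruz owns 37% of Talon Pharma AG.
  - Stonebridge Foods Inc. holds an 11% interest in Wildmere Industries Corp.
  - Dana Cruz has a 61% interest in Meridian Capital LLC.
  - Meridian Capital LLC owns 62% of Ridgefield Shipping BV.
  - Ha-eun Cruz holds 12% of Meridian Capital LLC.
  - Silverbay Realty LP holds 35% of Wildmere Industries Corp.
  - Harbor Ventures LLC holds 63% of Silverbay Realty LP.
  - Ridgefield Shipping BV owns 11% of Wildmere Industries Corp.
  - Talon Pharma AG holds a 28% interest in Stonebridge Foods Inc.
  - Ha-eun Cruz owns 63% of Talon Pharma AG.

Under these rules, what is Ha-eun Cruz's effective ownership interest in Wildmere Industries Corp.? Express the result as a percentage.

By spousal attribution (R2), Ha-eun Cruz is treated as also owning Dana Cruz's interest in Talon Pharma AG, giving 63% + 37% = 100%.
By spousal attribution (R2), Ha-eun Cruz is treated as also owning Dana Cruz's interest in Meridian Capital LLC, giving 12% + 61% = 73%.
Chain via Talon Pharma AG → Stonebridge Foods Inc. (R3): 100% × 28% × 11% = 3.08% of Wildmere Industries Corp.
Chain via Meridian Capital LLC → Ridgefield Shipping BV (R3): 73% × 62% × 11% = 4.9786% of Wildmere Industries Corp.
Chain via Harbor Ventures LLC → Silverbay Realty LP (R3): 24% × 63% × 35% = 5.292% of Wildmere Industries Corp.
Aggregating (R1): 3.08% + 4.9786% + 5.292% = 13.3506%.

13.3506%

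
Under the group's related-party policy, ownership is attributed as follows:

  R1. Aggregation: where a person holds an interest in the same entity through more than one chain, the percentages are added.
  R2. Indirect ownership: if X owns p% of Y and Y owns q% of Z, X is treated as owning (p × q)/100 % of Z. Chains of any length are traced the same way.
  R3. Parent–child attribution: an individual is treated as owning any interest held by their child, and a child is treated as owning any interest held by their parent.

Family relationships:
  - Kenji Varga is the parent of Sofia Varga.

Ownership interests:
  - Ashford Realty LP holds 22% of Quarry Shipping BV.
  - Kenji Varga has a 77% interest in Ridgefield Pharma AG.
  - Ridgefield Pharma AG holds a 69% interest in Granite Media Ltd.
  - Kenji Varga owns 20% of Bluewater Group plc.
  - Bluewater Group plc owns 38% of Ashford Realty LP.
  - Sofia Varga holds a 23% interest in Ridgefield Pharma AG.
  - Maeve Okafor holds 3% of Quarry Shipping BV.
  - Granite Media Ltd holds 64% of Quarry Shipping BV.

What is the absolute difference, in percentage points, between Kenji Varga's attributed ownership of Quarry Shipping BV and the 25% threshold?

20.832

By parent–child attribution (R3), Kenji Varga is treated as also owning Sofia Varga's interest in Ridgefield Pharma AG, giving 77% + 23% = 100%.
Chain via Bluewater Group plc → Ashford Realty LP (R2): 20% × 38% × 22% = 1.672% of Quarry Shipping BV.
Chain via Ridgefield Pharma AG → Granite Media Ltd (R2): 100% × 69% × 64% = 44.16% of Quarry Shipping BV.
Aggregating (R1): 1.672% + 44.16% = 45.832%.
45.832% exceeds the 25% threshold by 20.832 percentage points.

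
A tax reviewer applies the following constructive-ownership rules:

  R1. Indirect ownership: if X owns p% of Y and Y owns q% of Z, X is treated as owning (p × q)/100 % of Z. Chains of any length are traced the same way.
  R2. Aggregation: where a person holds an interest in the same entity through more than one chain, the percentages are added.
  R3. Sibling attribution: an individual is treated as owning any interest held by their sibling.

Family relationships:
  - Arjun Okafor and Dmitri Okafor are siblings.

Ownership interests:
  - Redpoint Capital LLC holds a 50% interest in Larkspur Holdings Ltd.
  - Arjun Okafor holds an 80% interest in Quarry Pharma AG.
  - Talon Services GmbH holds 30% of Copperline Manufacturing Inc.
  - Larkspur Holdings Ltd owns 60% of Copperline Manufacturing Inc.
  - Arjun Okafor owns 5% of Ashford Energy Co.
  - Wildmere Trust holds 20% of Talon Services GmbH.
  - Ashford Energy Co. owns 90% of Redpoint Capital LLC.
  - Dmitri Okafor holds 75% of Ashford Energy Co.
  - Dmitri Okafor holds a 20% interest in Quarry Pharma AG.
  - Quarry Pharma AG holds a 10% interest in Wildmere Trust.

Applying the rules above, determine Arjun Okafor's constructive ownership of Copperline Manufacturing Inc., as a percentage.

By sibling attribution (R3), Arjun Okafor is treated as also owning Dmitri Okafor's interest in Quarry Pharma AG, giving 80% + 20% = 100%.
By sibling attribution (R3), Arjun Okafor is treated as also owning Dmitri Okafor's interest in Ashford Energy Co, giving 5% + 75% = 80%.
Chain via Quarry Pharma AG → Wildmere Trust → Talon Services GmbH (R1): 100% × 10% × 20% × 30% = 0.6% of Copperline Manufacturing Inc.
Chain via Ashford Energy Co. → Redpoint Capital LLC → Larkspur Holdings Ltd (R1): 80% × 90% × 50% × 60% = 21.6% of Copperline Manufacturing Inc.
Aggregating (R2): 0.6% + 21.6% = 22.2%.

22.2%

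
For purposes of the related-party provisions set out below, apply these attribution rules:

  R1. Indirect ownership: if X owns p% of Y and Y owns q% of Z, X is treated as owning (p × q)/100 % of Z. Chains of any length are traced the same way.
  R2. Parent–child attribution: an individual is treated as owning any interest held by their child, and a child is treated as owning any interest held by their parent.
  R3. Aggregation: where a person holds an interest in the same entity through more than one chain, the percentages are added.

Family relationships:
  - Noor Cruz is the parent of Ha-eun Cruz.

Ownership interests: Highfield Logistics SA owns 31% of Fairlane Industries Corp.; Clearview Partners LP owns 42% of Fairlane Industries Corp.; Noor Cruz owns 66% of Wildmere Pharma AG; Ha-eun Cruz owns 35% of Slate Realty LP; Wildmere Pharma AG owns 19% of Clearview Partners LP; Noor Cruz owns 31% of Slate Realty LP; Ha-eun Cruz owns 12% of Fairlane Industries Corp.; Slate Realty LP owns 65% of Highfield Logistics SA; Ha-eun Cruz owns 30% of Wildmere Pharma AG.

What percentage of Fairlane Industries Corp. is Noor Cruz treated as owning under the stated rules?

By parent–child attribution (R2), Noor Cruz is treated as also owning Ha-eun Cruz's interest in Slate Realty LP, giving 31% + 35% = 66%.
By parent–child attribution (R2), Noor Cruz is treated as also owning Ha-eun Cruz's interest in Wildmere Pharma AG, giving 66% + 30% = 96%.
By parent–child attribution (R2), Noor Cruz is treated as owning Ha-eun Cruz's 12% interest in Fairlane Industries Corp.
Chain via Slate Realty LP → Highfield Logistics SA (R1): 66% × 65% × 31% = 13.299% of Fairlane Industries Corp.
Chain via Wildmere Pharma AG → Clearview Partners LP (R1): 96% × 19% × 42% = 7.6608% of Fairlane Industries Corp.
Direct interest in Fairlane Industries Corp: 12%.
Aggregating (R3): 13.299% + 7.6608% + 12% = 32.9598%.

32.9598%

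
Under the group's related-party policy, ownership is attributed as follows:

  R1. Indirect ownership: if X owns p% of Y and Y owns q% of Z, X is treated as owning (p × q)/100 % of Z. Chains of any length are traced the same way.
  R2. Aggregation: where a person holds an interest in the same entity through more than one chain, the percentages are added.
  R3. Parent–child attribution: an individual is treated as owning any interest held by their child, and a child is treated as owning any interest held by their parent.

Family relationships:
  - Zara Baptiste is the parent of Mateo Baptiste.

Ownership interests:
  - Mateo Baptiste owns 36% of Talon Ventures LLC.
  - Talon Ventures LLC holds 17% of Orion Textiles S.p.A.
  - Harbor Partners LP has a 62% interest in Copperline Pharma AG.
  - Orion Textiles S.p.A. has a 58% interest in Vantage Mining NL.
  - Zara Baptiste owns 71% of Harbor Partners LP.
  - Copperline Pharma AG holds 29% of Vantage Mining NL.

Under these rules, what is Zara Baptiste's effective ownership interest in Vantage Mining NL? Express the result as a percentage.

By parent–child attribution (R3), Zara Baptiste is treated as owning Mateo Baptiste's 36% interest in Talon Ventures LLC.
Chain via Harbor Partners LP → Copperline Pharma AG (R1): 71% × 62% × 29% = 12.7658% of Vantage Mining NL.
Chain via Talon Ventures LLC → Orion Textiles S.p.A. (R1): 36% × 17% × 58% = 3.5496% of Vantage Mining NL.
Aggregating (R2): 12.7658% + 3.5496% = 16.3154%.

16.3154%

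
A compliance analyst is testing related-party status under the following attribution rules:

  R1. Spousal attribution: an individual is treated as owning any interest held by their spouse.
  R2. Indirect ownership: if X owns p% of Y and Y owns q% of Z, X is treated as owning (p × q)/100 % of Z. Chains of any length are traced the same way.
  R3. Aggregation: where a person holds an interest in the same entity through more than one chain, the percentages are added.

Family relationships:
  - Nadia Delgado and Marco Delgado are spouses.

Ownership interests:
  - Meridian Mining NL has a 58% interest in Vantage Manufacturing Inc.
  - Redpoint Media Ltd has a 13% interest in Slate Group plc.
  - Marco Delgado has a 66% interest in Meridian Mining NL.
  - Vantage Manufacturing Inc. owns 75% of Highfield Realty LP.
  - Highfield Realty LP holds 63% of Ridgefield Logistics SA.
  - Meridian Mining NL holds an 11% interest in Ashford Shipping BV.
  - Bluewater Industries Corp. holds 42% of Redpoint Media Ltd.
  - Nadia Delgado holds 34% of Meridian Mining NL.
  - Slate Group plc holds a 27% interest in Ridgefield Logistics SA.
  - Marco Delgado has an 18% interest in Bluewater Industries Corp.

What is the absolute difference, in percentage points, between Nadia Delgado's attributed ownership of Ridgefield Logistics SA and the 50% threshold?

22.329644

By spousal attribution (R1), Nadia Delgado is treated as also owning Marco Delgado's interest in Meridian Mining NL, giving 34% + 66% = 100%.
By spousal attribution (R1), Nadia Delgado is treated as owning Marco Delgado's 18% interest in Bluewater Industries Corp.
Chain via Meridian Mining NL → Vantage Manufacturing Inc. → Highfield Realty LP (R2): 100% × 58% × 75% × 63% = 27.405% of Ridgefield Logistics SA.
Chain via Bluewater Industries Corp. → Redpoint Media Ltd → Slate Group plc (R2): 18% × 42% × 13% × 27% = 0.265356% of Ridgefield Logistics SA.
Aggregating (R3): 27.405% + 0.265356% = 27.670356%.
27.670356% falls short of the 50% threshold by 22.329644 percentage points.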